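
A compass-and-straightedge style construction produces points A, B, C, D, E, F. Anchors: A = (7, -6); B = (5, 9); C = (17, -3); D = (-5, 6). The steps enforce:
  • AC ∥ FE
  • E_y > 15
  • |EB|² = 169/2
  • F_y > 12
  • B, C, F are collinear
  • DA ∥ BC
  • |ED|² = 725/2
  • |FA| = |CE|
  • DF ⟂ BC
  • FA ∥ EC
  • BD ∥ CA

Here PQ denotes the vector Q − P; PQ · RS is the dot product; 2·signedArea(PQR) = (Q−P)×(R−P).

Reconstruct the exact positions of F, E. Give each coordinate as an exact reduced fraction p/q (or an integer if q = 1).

E = (23/2, 31/2)
F = (3/2, 25/2)

1. F_x = 3/2  [B, C, F are collinear ∩ DF ⟂ BC]
2. F_y = 25/2  [B, C, F are collinear ∩ DF ⟂ BC]
   → F = (3/2, 25/2)
3. E_x = 23/2  [FA ∥ EC ∩ AC ∥ FE]
4. E_y = 31/2  [FA ∥ EC ∩ AC ∥ FE]
   → E = (23/2, 31/2)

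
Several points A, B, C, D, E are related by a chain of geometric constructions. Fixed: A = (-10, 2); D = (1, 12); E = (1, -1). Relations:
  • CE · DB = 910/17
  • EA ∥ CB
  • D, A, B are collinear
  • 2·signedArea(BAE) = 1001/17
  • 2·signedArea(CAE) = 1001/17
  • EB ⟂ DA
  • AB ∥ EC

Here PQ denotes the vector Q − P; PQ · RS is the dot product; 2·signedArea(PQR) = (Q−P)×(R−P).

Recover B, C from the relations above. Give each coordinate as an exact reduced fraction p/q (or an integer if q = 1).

1. B_x = -93/17  [D, A, B are collinear ∩ EB ⟂ DA]
2. B_y = 104/17  [D, A, B are collinear ∩ EB ⟂ DA]
   → B = (-93/17, 104/17)
3. C_x = 94/17  [EA ∥ CB ∩ AB ∥ EC]
4. C_y = 53/17  [EA ∥ CB ∩ AB ∥ EC]
   → C = (94/17, 53/17)

B = (-93/17, 104/17)
C = (94/17, 53/17)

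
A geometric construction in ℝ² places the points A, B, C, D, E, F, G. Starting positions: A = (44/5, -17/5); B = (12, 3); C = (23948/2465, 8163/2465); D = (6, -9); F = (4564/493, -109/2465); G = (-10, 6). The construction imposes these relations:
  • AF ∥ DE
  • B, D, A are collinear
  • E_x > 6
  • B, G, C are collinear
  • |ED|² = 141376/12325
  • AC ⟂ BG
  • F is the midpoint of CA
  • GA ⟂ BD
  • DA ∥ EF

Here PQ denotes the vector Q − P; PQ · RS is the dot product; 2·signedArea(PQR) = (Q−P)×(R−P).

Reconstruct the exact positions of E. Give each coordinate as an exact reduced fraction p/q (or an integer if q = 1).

E = (15918/2465, -13913/2465)

1. E_x = 15918/2465  [DA ∥ EF ∩ AF ∥ DE]
2. E_y = -13913/2465  [DA ∥ EF ∩ AF ∥ DE]
   → E = (15918/2465, -13913/2465)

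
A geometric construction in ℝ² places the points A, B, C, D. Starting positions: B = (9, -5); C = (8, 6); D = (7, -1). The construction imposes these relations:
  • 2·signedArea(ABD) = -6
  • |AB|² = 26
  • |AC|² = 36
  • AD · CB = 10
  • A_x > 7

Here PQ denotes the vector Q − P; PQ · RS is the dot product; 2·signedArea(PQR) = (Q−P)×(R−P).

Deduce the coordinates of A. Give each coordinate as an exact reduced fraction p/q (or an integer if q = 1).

1. A_x = 8  [2·signedArea(ABD) = -6 ∩ AD · CB = 10]
2. A_y = 0  [2·signedArea(ABD) = -6 ∩ AD · CB = 10]
   → A = (8, 0)

A = (8, 0)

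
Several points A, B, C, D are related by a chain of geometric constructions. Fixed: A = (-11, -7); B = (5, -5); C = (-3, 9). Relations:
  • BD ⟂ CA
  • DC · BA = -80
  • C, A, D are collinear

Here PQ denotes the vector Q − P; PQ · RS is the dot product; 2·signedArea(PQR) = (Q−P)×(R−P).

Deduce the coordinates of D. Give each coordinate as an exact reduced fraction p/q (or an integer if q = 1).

1. D_x = -7  [C, A, D are collinear ∩ BD ⟂ CA]
2. D_y = 1  [C, A, D are collinear ∩ BD ⟂ CA]
   → D = (-7, 1)

D = (-7, 1)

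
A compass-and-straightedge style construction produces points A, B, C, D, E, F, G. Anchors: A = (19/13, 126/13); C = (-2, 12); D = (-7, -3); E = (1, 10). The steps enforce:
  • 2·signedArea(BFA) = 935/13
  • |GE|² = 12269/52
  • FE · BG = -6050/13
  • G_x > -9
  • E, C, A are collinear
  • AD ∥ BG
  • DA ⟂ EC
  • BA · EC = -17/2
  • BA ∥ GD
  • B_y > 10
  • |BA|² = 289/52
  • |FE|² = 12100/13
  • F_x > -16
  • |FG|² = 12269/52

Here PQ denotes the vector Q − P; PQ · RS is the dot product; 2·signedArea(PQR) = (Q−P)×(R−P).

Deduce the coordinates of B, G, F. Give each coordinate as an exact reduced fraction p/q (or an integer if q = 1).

B = (-1/2, 11)
F = (-207/13, -200/13)
G = (-233/26, -22/13)

1. B_x = -1/2  [line 3·x + -2·y + 47/2 = 0 ∩ |BA|² = 289/52]
2. B_y = 11  [line 3·x + -2·y + 47/2 = 0 ∩ |BA|² = 289/52]
   → B = (-1/2, 11)
3. G_x = -233/26  [BA ∥ GD ∩ AD ∥ BG]
4. G_y = -22/13  [BA ∥ GD ∩ AD ∥ BG]
   → G = (-233/26, -22/13)
5. F_x = -207/13  [line -17/13·x + -51/26·y + -51 = 0 ∩ |FE|² = 12100/13]
6. F_y = -200/13  [line -17/13·x + -51/26·y + -51 = 0 ∩ |FE|² = 12100/13]
   → F = (-207/13, -200/13)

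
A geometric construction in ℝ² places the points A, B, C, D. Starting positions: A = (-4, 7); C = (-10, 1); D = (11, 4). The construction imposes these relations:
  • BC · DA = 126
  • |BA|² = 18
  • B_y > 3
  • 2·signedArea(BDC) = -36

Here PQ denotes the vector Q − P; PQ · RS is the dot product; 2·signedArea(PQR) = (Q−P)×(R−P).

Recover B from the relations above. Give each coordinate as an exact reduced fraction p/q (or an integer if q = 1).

B = (-1, 4)

1. B_x = -1  [2·signedArea(BDC) = -36 ∩ BC · DA = 126]
2. B_y = 4  [2·signedArea(BDC) = -36 ∩ BC · DA = 126]
   → B = (-1, 4)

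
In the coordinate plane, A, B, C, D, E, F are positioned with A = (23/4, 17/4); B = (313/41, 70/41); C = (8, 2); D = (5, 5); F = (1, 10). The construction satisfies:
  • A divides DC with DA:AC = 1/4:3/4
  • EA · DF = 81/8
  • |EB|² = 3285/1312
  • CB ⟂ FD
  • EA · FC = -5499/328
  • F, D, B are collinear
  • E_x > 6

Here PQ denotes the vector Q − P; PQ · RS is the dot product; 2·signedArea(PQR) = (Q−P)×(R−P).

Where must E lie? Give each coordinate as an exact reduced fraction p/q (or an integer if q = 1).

E = (2195/328, 977/328)

1. E_x = 2195/328  [EA · DF = 81/8 ∩ EA · FC = -5499/328]
2. E_y = 977/328  [EA · DF = 81/8 ∩ EA · FC = -5499/328]
   → E = (2195/328, 977/328)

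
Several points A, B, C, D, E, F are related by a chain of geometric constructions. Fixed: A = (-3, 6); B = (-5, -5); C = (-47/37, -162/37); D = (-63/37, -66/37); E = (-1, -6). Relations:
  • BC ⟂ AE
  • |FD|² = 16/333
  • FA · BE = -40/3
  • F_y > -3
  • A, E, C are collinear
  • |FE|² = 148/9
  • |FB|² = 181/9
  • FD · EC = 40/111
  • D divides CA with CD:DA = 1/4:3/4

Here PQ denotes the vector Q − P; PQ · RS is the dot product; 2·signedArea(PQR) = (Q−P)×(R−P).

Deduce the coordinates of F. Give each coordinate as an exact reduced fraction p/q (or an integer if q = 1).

1. F_x = -5/3  [FA · BE = -40/3 ∩ FD · EC = 40/111]
2. F_y = -2  [FA · BE = -40/3 ∩ FD · EC = 40/111]
   → F = (-5/3, -2)

F = (-5/3, -2)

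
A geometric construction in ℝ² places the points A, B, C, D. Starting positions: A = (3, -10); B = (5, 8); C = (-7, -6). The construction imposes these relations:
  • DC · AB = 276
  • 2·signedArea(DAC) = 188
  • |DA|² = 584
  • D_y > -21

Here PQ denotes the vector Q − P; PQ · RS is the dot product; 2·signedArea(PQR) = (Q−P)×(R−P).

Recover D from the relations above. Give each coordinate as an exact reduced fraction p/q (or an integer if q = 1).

1. D_x = -19  [2·signedArea(DAC) = 188 ∩ DC · AB = 276]
2. D_y = -20  [2·signedArea(DAC) = 188 ∩ DC · AB = 276]
   → D = (-19, -20)

D = (-19, -20)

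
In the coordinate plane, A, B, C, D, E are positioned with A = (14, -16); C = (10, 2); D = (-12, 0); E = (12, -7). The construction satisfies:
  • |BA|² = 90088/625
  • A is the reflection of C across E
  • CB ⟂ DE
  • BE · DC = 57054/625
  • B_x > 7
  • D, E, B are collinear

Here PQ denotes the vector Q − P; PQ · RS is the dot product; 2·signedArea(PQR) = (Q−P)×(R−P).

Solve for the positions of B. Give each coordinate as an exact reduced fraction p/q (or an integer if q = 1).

1. B_x = 4836/625  [D, E, B are collinear ∩ CB ⟂ DE]
2. B_y = -3598/625  [D, E, B are collinear ∩ CB ⟂ DE]
   → B = (4836/625, -3598/625)

B = (4836/625, -3598/625)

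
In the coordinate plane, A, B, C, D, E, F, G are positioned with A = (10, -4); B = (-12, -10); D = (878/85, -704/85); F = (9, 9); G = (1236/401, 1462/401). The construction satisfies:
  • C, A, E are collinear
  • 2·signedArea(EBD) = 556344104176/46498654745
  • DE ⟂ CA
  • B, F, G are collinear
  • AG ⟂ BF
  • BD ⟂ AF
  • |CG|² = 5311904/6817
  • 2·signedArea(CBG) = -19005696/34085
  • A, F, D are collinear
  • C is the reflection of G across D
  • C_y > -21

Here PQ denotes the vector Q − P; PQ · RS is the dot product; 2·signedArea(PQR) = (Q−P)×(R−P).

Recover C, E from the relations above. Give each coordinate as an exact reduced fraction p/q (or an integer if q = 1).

1. C_x = 599096/34085  [C is the reflection of G across D]
2. C_y = -688878/34085  [C is the reflection of G across D]
   → C = (599096/34085, -688878/34085)
3. E_x = 544114154834/46498654745  [C, A, E are collinear ∩ DE ⟂ CA]
4. E_y = -355294472332/46498654745  [C, A, E are collinear ∩ DE ⟂ CA]
   → E = (544114154834/46498654745, -355294472332/46498654745)

C = (599096/34085, -688878/34085)
E = (544114154834/46498654745, -355294472332/46498654745)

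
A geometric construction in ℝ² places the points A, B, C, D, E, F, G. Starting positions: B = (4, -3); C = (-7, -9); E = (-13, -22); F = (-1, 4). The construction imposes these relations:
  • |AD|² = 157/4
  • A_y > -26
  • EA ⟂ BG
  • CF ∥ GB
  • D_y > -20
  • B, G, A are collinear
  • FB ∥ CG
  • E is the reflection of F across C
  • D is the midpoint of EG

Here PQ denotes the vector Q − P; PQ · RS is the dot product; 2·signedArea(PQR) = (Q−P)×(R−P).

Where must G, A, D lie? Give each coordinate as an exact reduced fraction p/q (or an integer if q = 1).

1. G_x = -2  [CF ∥ GB ∩ FB ∥ CG]
2. G_y = -16  [CF ∥ GB ∩ FB ∥ CG]
   → G = (-2, -16)
3. A_x = -1274/205  [B, G, A are collinear ∩ EA ⟂ BG]
4. A_y = -5152/205  [B, G, A are collinear ∩ EA ⟂ BG]
   → A = (-1274/205, -5152/205)
5. D_x = -15/2  [D is the midpoint of EG]
6. D_y = -19  [D is the midpoint of EG]
   → D = (-15/2, -19)

A = (-1274/205, -5152/205)
D = (-15/2, -19)
G = (-2, -16)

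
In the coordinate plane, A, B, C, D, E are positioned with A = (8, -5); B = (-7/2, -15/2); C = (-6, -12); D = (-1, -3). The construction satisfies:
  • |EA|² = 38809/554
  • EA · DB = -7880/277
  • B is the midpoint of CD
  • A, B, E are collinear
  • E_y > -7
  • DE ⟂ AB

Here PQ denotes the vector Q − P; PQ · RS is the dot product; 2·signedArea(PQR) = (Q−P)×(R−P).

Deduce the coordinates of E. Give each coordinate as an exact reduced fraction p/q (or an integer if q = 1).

E = (-99/554, -3755/554)

1. E_x = -99/554  [A, B, E are collinear ∩ DE ⟂ AB]
2. E_y = -3755/554  [A, B, E are collinear ∩ DE ⟂ AB]
   → E = (-99/554, -3755/554)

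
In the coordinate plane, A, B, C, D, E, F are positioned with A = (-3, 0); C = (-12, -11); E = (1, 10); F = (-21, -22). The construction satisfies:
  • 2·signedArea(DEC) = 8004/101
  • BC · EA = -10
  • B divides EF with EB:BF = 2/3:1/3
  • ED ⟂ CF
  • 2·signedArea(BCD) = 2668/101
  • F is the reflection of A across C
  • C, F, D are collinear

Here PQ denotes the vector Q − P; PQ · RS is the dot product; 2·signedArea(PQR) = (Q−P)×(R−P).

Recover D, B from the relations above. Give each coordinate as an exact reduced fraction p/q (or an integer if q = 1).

1. D_x = 354/101  [C, F, D are collinear ∩ ED ⟂ CF]
2. D_y = 803/101  [C, F, D are collinear ∩ ED ⟂ CF]
   → D = (354/101, 803/101)
3. B_x = -41/3  [B divides EF with EB:BF = 2/3:1/3]
4. B_y = -34/3  [B divides EF with EB:BF = 2/3:1/3]
   → B = (-41/3, -34/3)

B = (-41/3, -34/3)
D = (354/101, 803/101)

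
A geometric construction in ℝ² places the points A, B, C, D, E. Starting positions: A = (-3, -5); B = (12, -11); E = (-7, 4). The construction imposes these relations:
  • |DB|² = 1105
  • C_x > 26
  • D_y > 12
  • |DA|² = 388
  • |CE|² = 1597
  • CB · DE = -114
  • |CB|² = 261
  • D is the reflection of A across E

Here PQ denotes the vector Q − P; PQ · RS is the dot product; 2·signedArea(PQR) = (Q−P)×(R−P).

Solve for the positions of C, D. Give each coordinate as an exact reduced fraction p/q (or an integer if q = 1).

1. D_x = -11  [D is the reflection of A across E]
2. D_y = 13  [D is the reflection of A across E]
   → D = (-11, 13)
3. C_x = 27  [line -4·x + 9·y + 261 = 0 ∩ |CE|² = 1597]
4. C_y = -17  [line -4·x + 9·y + 261 = 0 ∩ |CE|² = 1597]
   → C = (27, -17)

C = (27, -17)
D = (-11, 13)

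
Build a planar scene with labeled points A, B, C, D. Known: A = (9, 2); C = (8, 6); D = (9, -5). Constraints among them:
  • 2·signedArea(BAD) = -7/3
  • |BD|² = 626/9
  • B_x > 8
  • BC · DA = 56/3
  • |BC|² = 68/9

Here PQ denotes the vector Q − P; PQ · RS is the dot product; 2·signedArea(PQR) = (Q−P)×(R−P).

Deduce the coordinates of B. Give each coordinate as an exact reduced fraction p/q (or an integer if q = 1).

B = (26/3, 10/3)

1. B_x = 26/3  [2·signedArea(BAD) = -7/3 ∩ BC · DA = 56/3]
2. B_y = 10/3  [2·signedArea(BAD) = -7/3 ∩ BC · DA = 56/3]
   → B = (26/3, 10/3)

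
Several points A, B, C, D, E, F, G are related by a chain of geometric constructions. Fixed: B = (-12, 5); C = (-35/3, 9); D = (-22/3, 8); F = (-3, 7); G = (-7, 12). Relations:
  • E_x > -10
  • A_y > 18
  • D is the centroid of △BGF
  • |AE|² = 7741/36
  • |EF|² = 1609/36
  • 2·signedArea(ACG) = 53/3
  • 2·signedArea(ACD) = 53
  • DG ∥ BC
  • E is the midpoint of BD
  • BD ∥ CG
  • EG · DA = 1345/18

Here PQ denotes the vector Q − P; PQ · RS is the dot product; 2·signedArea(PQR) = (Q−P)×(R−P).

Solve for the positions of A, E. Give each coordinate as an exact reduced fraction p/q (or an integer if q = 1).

A = (-2, 19)
E = (-29/3, 13/2)

1. A_x = -2  [2·signedArea(ACD) = 53 ∩ 2·signedArea(ACG) = 53/3]
2. A_y = 19  [2·signedArea(ACD) = 53 ∩ 2·signedArea(ACG) = 53/3]
   → A = (-2, 19)
3. E_x = -29/3  [E is the midpoint of BD]
4. E_y = 13/2  [E is the midpoint of BD]
   → E = (-29/3, 13/2)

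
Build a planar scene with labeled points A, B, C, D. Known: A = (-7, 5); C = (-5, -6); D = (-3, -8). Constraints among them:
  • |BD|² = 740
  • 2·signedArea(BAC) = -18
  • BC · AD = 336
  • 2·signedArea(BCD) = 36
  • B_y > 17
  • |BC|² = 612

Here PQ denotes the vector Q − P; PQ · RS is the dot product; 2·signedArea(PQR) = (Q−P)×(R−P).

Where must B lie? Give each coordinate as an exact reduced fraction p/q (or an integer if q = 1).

1. B_x = -11  [2·signedArea(BCD) = 36 ∩ 2·signedArea(BAC) = -18]
2. B_y = 18  [2·signedArea(BCD) = 36 ∩ 2·signedArea(BAC) = -18]
   → B = (-11, 18)

B = (-11, 18)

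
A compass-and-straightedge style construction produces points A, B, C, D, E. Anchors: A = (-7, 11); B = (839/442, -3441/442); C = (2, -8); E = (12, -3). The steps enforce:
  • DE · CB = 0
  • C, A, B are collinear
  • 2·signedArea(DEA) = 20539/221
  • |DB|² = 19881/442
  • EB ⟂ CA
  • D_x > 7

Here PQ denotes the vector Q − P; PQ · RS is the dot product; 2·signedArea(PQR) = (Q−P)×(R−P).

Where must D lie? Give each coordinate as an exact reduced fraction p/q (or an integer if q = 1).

1. D_x = 1759/221  [DE · CB = 0 ∩ 2·signedArea(DEA) = 20539/221]
2. D_y = -1086/221  [DE · CB = 0 ∩ 2·signedArea(DEA) = 20539/221]
   → D = (1759/221, -1086/221)

D = (1759/221, -1086/221)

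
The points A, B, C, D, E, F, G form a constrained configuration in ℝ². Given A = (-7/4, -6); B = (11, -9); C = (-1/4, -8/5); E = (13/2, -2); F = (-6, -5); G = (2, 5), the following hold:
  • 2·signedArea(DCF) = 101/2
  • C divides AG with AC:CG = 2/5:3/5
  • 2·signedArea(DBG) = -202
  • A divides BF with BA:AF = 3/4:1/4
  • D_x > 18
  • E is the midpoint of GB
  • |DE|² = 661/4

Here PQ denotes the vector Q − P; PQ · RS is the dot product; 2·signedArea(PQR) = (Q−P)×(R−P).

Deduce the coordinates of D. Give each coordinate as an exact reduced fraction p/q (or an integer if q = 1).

1. D_x = 19  [2·signedArea(DBG) = -202 ∩ 2·signedArea(DCF) = 101/2]
2. D_y = 1  [2·signedArea(DBG) = -202 ∩ 2·signedArea(DCF) = 101/2]
   → D = (19, 1)

D = (19, 1)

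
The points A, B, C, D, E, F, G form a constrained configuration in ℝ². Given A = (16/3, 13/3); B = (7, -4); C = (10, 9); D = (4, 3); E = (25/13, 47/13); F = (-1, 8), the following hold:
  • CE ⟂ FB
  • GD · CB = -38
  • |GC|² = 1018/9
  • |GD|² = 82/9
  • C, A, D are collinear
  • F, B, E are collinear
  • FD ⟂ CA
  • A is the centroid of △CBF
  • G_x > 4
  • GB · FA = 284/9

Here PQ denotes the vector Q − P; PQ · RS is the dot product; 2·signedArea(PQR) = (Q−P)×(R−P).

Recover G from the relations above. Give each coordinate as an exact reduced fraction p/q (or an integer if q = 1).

1. G_x = 13/3  [GD · CB = -38 ∩ GB · FA = 284/9]
2. G_y = 0  [GD · CB = -38 ∩ GB · FA = 284/9]
   → G = (13/3, 0)

G = (13/3, 0)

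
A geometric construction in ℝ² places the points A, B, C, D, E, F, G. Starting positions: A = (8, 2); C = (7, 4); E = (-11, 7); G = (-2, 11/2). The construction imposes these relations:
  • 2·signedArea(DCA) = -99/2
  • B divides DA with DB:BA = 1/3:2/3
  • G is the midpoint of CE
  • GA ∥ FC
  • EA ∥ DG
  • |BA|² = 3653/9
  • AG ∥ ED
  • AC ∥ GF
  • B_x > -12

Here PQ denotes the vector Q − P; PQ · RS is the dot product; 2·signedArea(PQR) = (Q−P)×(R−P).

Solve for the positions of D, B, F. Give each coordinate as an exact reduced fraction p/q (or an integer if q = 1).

1. D_x = -21  [EA ∥ DG ∩ AG ∥ ED]
2. D_y = 21/2  [EA ∥ DG ∩ AG ∥ ED]
   → D = (-21, 21/2)
3. B_x = -34/3  [B divides DA with DB:BA = 1/3:2/3]
4. B_y = 23/3  [B divides DA with DB:BA = 1/3:2/3]
   → B = (-34/3, 23/3)
5. F_x = -3  [GA ∥ FC ∩ AC ∥ GF]
6. F_y = 15/2  [GA ∥ FC ∩ AC ∥ GF]
   → F = (-3, 15/2)

B = (-34/3, 23/3)
D = (-21, 21/2)
F = (-3, 15/2)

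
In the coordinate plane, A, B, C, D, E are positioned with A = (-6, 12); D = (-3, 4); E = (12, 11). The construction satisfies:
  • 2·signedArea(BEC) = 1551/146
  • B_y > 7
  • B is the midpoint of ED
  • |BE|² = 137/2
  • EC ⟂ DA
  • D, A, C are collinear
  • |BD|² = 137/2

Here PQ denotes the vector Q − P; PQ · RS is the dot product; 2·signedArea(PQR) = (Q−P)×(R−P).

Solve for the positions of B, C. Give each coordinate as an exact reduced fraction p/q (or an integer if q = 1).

1. B_x = 9/2  [B is the midpoint of ED]
2. B_y = 15/2  [B is the midpoint of ED]
   → B = (9/2, 15/2)
3. C_x = -252/73  [D, A, C are collinear ∩ EC ⟂ DA]
4. C_y = 380/73  [D, A, C are collinear ∩ EC ⟂ DA]
   → C = (-252/73, 380/73)

B = (9/2, 15/2)
C = (-252/73, 380/73)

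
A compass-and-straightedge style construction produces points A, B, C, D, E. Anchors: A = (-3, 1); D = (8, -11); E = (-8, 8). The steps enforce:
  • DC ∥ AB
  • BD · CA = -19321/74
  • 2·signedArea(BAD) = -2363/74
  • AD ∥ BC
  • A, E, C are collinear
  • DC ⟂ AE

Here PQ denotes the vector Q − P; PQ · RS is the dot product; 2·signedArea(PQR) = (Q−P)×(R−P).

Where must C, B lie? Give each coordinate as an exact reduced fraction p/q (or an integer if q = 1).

1. C_x = 473/74  [A, E, C are collinear ∩ DC ⟂ AE]
2. C_y = -899/74  [A, E, C are collinear ∩ DC ⟂ AE]
   → C = (473/74, -899/74)
3. B_x = -341/74  [AD ∥ BC ∩ DC ∥ AB]
4. B_y = -11/74  [AD ∥ BC ∩ DC ∥ AB]
   → B = (-341/74, -11/74)

B = (-341/74, -11/74)
C = (473/74, -899/74)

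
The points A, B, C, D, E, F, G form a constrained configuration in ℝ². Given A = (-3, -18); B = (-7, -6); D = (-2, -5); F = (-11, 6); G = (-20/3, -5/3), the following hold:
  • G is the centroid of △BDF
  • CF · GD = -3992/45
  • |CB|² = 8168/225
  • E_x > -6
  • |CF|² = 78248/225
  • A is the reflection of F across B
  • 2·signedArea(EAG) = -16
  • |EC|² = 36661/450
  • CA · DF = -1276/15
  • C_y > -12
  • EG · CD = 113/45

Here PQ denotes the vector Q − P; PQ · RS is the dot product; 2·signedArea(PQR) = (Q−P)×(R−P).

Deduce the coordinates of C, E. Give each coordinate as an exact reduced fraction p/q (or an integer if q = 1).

C = (-67/15, -172/15)
E = (-11/2, -5/2)

1. C_x = -67/15  [CA · DF = -1276/15 ∩ CF · GD = -3992/45]
2. C_y = -172/15  [CA · DF = -1276/15 ∩ CF · GD = -3992/45]
   → C = (-67/15, -172/15)
3. E_x = -11/2  [EG · CD = 113/45 ∩ 2·signedArea(EAG) = -16]
4. E_y = -5/2  [EG · CD = 113/45 ∩ 2·signedArea(EAG) = -16]
   → E = (-11/2, -5/2)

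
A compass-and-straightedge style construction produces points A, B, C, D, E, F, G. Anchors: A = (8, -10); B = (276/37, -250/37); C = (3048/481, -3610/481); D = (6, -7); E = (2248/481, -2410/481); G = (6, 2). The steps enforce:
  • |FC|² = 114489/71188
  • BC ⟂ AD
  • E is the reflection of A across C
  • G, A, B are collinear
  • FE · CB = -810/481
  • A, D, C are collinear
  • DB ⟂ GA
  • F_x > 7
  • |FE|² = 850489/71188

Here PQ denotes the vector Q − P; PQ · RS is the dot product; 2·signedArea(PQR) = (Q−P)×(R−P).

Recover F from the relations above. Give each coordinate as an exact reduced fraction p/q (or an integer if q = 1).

1. F_x = 15/2  [line -540/481·x + -360/481·y + 1530/481 = 0 ∩ |FE|² = 850489/71188]
2. F_y = -7  [line -540/481·x + -360/481·y + 1530/481 = 0 ∩ |FE|² = 850489/71188]
   → F = (15/2, -7)

F = (15/2, -7)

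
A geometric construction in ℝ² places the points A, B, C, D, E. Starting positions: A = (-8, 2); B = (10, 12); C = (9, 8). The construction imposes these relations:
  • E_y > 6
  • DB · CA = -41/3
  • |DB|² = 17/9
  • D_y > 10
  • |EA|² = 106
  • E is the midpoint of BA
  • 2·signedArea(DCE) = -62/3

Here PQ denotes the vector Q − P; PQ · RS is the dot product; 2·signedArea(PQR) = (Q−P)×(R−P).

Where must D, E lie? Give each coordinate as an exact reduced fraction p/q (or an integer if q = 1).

D = (29/3, 32/3)
E = (1, 7)

1. E_x = 1  [E is the midpoint of BA]
2. E_y = 7  [E is the midpoint of BA]
   → E = (1, 7)
3. D_x = 29/3  [2·signedArea(DCE) = -62/3 ∩ DB · CA = -41/3]
4. D_y = 32/3  [2·signedArea(DCE) = -62/3 ∩ DB · CA = -41/3]
   → D = (29/3, 32/3)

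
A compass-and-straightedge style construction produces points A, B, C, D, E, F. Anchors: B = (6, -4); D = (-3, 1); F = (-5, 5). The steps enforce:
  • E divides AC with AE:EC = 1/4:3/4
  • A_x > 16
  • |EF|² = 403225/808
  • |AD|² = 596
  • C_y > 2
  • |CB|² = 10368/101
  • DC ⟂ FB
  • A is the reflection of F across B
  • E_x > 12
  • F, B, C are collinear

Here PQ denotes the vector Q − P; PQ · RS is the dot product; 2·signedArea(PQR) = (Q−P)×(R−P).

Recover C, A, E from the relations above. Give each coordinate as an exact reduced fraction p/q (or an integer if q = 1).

A = (17, -13)
C = (-186/101, 244/101)
E = (4965/404, -3695/404)

1. C_x = -186/101  [F, B, C are collinear ∩ DC ⟂ FB]
2. C_y = 244/101  [F, B, C are collinear ∩ DC ⟂ FB]
   → C = (-186/101, 244/101)
3. A_x = 17  [A is the reflection of F across B]
4. A_y = -13  [A is the reflection of F across B]
   → A = (17, -13)
5. E_x = 4965/404  [E divides AC with AE:EC = 1/4:3/4]
6. E_y = -3695/404  [E divides AC with AE:EC = 1/4:3/4]
   → E = (4965/404, -3695/404)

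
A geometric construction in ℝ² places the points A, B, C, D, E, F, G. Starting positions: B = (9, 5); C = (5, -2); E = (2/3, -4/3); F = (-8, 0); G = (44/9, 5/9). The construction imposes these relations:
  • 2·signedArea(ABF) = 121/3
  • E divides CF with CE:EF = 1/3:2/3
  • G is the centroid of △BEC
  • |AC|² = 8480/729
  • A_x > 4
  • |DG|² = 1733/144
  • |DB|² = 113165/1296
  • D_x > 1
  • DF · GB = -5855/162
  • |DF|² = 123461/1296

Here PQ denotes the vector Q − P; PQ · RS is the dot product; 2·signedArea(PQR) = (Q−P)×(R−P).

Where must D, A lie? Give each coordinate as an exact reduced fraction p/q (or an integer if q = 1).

1. D_x = 31/18  [line -37/9·x + -40/9·y + 527/162 = 0 ∩ |DF|² = 123461/1296]
2. D_y = -31/36  [line -37/9·x + -40/9·y + 527/162 = 0 ∩ |DF|² = 123461/1296]
   → D = (31/18, -31/36)
3. A_x = 131/27  [line 5·x + -17·y + -1/3 = 0 ∩ |AC|² = 8480/729]
4. A_y = 38/27  [line 5·x + -17·y + -1/3 = 0 ∩ |AC|² = 8480/729]
   → A = (131/27, 38/27)

A = (131/27, 38/27)
D = (31/18, -31/36)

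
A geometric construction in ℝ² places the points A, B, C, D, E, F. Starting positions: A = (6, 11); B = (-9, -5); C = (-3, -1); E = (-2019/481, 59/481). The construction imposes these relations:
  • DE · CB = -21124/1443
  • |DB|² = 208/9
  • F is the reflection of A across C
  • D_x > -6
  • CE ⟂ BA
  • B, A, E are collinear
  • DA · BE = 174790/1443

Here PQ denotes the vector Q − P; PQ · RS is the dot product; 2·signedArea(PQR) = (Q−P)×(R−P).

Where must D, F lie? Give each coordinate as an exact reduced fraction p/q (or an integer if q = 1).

1. D_x = -5  [DA · BE = 174790/1443 ∩ DE · CB = -21124/1443]
2. D_y = -7/3  [DA · BE = 174790/1443 ∩ DE · CB = -21124/1443]
   → D = (-5, -7/3)
3. F_x = -12  [F is the reflection of A across C]
4. F_y = -13  [F is the reflection of A across C]
   → F = (-12, -13)

D = (-5, -7/3)
F = (-12, -13)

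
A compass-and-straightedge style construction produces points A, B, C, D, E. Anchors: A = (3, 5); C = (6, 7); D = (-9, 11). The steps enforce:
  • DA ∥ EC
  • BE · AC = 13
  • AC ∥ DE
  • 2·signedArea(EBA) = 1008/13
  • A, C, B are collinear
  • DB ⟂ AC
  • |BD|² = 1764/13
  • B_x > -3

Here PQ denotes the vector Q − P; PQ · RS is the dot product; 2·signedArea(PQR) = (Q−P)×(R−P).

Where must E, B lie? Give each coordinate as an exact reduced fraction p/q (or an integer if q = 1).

1. E_x = -6  [DA ∥ EC ∩ AC ∥ DE]
2. E_y = 13  [DA ∥ EC ∩ AC ∥ DE]
   → E = (-6, 13)
3. B_x = -33/13  [A, C, B are collinear ∩ DB ⟂ AC]
4. B_y = 17/13  [A, C, B are collinear ∩ DB ⟂ AC]
   → B = (-33/13, 17/13)

B = (-33/13, 17/13)
E = (-6, 13)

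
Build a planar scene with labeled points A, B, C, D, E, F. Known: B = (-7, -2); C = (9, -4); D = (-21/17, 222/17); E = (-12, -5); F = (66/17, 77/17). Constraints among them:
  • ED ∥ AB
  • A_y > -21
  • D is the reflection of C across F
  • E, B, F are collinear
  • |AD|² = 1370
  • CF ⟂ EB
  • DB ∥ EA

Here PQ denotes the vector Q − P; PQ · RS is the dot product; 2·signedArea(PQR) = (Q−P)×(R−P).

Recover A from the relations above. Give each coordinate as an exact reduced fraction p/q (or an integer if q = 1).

1. A_x = -302/17  [ED ∥ AB ∩ DB ∥ EA]
2. A_y = -341/17  [ED ∥ AB ∩ DB ∥ EA]
   → A = (-302/17, -341/17)

A = (-302/17, -341/17)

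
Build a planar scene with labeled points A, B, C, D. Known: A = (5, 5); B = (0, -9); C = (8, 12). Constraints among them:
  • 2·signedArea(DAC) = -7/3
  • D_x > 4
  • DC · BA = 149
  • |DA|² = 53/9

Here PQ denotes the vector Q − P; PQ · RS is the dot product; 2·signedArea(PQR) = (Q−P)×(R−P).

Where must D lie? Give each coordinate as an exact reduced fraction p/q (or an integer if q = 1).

D = (13/3, 8/3)

1. D_x = 13/3  [2·signedArea(DAC) = -7/3 ∩ DC · BA = 149]
2. D_y = 8/3  [2·signedArea(DAC) = -7/3 ∩ DC · BA = 149]
   → D = (13/3, 8/3)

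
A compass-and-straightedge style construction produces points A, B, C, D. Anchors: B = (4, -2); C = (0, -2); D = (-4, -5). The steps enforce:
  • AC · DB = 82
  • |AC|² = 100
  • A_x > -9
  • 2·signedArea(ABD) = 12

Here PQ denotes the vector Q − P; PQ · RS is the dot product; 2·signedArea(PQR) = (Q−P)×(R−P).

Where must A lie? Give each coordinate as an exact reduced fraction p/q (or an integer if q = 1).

1. A_x = -8  [AC · DB = 82 ∩ 2·signedArea(ABD) = 12]
2. A_y = -8  [AC · DB = 82 ∩ 2·signedArea(ABD) = 12]
   → A = (-8, -8)

A = (-8, -8)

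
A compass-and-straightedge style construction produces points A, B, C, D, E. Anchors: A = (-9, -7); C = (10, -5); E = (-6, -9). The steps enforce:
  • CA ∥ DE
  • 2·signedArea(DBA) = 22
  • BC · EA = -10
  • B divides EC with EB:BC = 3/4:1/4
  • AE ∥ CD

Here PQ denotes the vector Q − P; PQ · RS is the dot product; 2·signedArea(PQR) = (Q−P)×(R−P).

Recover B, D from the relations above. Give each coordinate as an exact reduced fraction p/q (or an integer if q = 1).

1. B_x = 6  [B divides EC with EB:BC = 3/4:1/4]
2. B_y = -6  [B divides EC with EB:BC = 3/4:1/4]
   → B = (6, -6)
3. D_x = 13  [CA ∥ DE ∩ AE ∥ CD]
4. D_y = -7  [CA ∥ DE ∩ AE ∥ CD]
   → D = (13, -7)

B = (6, -6)
D = (13, -7)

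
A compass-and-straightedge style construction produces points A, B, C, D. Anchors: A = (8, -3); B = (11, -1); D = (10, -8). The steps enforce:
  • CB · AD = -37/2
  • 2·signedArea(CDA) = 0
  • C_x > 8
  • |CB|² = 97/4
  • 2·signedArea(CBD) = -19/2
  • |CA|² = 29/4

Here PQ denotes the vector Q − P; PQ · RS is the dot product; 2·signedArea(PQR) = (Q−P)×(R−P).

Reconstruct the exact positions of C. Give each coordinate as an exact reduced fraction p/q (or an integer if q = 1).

1. C_x = 9  [2·signedArea(CDA) = 0 ∩ CB · AD = -37/2]
2. C_y = -11/2  [2·signedArea(CDA) = 0 ∩ CB · AD = -37/2]
   → C = (9, -11/2)

C = (9, -11/2)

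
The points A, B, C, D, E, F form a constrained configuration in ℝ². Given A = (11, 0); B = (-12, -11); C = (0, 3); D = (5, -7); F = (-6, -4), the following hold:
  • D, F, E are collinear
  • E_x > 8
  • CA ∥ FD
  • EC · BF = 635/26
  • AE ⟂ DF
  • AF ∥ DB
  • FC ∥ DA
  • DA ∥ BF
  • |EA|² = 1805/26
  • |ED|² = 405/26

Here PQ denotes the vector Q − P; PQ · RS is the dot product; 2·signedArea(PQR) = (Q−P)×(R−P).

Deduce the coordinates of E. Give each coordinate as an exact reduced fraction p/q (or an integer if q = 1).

E = (229/26, -209/26)

1. E_x = 229/26  [D, F, E are collinear ∩ AE ⟂ DF]
2. E_y = -209/26  [D, F, E are collinear ∩ AE ⟂ DF]
   → E = (229/26, -209/26)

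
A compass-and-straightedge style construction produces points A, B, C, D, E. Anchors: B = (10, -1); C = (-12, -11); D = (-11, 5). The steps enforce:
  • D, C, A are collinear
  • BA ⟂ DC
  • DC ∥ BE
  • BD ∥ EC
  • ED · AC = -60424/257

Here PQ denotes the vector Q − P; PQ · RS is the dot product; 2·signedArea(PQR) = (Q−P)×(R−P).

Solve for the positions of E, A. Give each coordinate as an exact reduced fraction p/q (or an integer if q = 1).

1. E_x = 9  [BD ∥ EC ∩ DC ∥ BE]
2. E_y = -17  [BD ∥ EC ∩ DC ∥ BE]
   → E = (9, -17)
3. A_x = -2902/257  [D, C, A are collinear ∩ BA ⟂ DC]
4. A_y = 85/257  [D, C, A are collinear ∩ BA ⟂ DC]
   → A = (-2902/257, 85/257)

A = (-2902/257, 85/257)
E = (9, -17)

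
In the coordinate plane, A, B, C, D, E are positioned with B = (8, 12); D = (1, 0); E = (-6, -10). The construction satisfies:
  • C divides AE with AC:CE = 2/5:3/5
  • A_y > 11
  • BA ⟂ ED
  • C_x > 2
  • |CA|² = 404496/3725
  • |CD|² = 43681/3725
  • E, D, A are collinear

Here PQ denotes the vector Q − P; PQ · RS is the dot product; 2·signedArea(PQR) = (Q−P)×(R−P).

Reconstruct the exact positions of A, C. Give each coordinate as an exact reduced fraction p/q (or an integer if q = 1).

A = (1332/149, 1690/149)
C = (2208/745, 418/149)

1. A_x = 1332/149  [E, D, A are collinear ∩ BA ⟂ ED]
2. A_y = 1690/149  [E, D, A are collinear ∩ BA ⟂ ED]
   → A = (1332/149, 1690/149)
3. C_x = 2208/745  [C divides AE with AC:CE = 2/5:3/5]
4. C_y = 418/149  [C divides AE with AC:CE = 2/5:3/5]
   → C = (2208/745, 418/149)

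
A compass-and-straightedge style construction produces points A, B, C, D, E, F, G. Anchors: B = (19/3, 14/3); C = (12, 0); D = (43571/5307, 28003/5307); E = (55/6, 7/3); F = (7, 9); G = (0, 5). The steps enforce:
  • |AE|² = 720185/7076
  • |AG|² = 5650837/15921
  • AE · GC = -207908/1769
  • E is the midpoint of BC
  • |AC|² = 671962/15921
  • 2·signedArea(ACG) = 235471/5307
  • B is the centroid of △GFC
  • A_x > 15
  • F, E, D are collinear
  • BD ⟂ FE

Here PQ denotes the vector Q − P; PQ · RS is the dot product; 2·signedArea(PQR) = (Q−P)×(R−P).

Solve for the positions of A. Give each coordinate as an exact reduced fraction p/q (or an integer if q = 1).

1. A_x = 83797/5307  [2·signedArea(ACG) = 235471/5307 ∩ AE · GC = -207908/1769]
2. A_y = -28003/5307  [2·signedArea(ACG) = 235471/5307 ∩ AE · GC = -207908/1769]
   → A = (83797/5307, -28003/5307)

A = (83797/5307, -28003/5307)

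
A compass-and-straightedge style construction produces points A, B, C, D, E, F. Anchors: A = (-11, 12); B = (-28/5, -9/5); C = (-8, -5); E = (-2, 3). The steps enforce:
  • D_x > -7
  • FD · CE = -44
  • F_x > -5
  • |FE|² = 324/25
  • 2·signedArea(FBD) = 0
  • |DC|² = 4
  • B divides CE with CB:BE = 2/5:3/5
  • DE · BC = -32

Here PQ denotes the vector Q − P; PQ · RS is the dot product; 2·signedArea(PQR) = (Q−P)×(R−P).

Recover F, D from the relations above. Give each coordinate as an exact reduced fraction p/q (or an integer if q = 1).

1. D_x = -34/5  [line 12/5·x + 16/5·y + 136/5 = 0 ∩ |DC|² = 4]
2. D_y = -17/5  [line 12/5·x + 16/5·y + 136/5 = 0 ∩ |DC|² = 4]
   → D = (-34/5, -17/5)
3. F_x = -104/25  [2·signedArea(FBD) = 0 ∩ FD · CE = -44]
4. F_y = 3/25  [2·signedArea(FBD) = 0 ∩ FD · CE = -44]
   → F = (-104/25, 3/25)

D = (-34/5, -17/5)
F = (-104/25, 3/25)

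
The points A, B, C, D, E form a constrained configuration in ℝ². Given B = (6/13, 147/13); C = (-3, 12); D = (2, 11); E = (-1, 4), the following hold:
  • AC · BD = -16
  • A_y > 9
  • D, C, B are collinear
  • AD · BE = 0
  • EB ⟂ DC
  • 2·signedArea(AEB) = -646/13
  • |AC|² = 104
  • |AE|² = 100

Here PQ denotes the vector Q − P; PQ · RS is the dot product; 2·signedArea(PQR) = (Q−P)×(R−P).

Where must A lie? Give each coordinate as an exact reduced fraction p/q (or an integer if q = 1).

A = (7, 10)

1. A_x = 7  [AD · BE = 0 ∩ 2·signedArea(AEB) = -646/13]
2. A_y = 10  [AD · BE = 0 ∩ 2·signedArea(AEB) = -646/13]
   → A = (7, 10)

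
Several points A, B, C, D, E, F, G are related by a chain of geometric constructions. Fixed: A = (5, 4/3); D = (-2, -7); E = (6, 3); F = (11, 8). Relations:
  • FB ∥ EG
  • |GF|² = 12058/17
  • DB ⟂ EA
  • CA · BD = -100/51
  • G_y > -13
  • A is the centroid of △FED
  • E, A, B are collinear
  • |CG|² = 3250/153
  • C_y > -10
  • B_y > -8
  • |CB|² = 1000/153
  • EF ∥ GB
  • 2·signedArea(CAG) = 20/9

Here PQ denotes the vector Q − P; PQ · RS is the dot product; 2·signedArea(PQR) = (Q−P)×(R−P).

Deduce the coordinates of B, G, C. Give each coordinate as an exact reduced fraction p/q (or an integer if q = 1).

B = (-9/17, -134/17)
C = (-137/51, -472/51)
G = (-94/17, -219/17)

1. B_x = -9/17  [E, A, B are collinear ∩ DB ⟂ EA]
2. B_y = -134/17  [E, A, B are collinear ∩ DB ⟂ EA]
   → B = (-9/17, -134/17)
3. G_x = -94/17  [EF ∥ GB ∩ FB ∥ EG]
4. G_y = -219/17  [EF ∥ GB ∩ FB ∥ EG]
   → G = (-94/17, -219/17)
5. C_x = -137/51  [2·signedArea(CAG) = 20/9 ∩ CA · BD = -100/51]
6. C_y = -472/51  [2·signedArea(CAG) = 20/9 ∩ CA · BD = -100/51]
   → C = (-137/51, -472/51)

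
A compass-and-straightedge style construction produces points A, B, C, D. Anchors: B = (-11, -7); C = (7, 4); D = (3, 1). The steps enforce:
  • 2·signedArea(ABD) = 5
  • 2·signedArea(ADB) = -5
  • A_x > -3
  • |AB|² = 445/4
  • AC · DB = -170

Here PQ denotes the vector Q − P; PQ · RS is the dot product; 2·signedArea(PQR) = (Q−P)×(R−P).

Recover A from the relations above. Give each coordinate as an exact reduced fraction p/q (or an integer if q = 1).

1. A_x = -2  [2·signedArea(ADB) = -5 ∩ AC · DB = -170]
2. A_y = -3/2  [2·signedArea(ADB) = -5 ∩ AC · DB = -170]
   → A = (-2, -3/2)

A = (-2, -3/2)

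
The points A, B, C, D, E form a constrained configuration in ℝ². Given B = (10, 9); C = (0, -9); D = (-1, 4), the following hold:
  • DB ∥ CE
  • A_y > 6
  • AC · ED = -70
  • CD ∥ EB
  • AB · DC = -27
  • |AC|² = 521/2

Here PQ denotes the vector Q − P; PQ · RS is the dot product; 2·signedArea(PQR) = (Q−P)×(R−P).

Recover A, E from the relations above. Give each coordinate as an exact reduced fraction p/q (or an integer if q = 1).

1. A_x = 9/2  [line -1·x + 13·y + -80 = 0 ∩ |AC|² = 521/2]
2. A_y = 13/2  [line -1·x + 13·y + -80 = 0 ∩ |AC|² = 521/2]
   → A = (9/2, 13/2)
3. E_x = 11  [AC · ED = -70 ∩ CD ∥ EB]
4. E_y = -4  [AC · ED = -70 ∩ CD ∥ EB]
   → E = (11, -4)

A = (9/2, 13/2)
E = (11, -4)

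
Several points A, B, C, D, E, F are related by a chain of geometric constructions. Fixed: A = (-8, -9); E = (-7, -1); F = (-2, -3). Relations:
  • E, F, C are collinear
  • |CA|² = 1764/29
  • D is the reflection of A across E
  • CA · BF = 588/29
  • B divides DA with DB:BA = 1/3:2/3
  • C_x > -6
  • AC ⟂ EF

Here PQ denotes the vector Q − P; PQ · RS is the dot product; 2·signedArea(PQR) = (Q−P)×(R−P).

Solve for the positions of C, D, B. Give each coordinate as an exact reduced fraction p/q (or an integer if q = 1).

B = (-20/3, 5/3)
C = (-148/29, -51/29)
D = (-6, 7)

1. C_x = -148/29  [E, F, C are collinear ∩ AC ⟂ EF]
2. C_y = -51/29  [E, F, C are collinear ∩ AC ⟂ EF]
   → C = (-148/29, -51/29)
3. D_x = -6  [D is the reflection of A across E]
4. D_y = 7  [D is the reflection of A across E]
   → D = (-6, 7)
5. B_x = -20/3  [B divides DA with DB:BA = 1/3:2/3]
6. B_y = 5/3  [B divides DA with DB:BA = 1/3:2/3]
   → B = (-20/3, 5/3)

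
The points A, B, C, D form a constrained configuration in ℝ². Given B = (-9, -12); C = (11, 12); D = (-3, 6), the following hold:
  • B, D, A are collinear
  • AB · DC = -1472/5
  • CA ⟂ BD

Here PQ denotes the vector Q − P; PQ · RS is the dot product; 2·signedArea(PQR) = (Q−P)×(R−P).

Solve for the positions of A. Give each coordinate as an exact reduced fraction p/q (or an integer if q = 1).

A = (1/5, 78/5)

1. A_x = 1/5  [B, D, A are collinear ∩ CA ⟂ BD]
2. A_y = 78/5  [B, D, A are collinear ∩ CA ⟂ BD]
   → A = (1/5, 78/5)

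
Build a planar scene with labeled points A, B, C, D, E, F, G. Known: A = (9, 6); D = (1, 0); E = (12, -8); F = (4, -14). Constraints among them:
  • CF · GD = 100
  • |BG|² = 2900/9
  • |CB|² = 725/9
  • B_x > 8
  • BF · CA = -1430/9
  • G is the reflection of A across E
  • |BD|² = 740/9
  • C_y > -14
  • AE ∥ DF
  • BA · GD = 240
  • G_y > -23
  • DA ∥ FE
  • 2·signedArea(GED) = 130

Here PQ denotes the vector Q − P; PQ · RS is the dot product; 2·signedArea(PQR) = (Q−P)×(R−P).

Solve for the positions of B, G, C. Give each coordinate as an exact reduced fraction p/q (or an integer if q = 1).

1. G_x = 15  [G is the reflection of A across E]
2. G_y = -22  [G is the reflection of A across E]
   → G = (15, -22)
3. B_x = 25/3  [line 14·x + -22·y + -234 = 0 ∩ |BD|² = 740/9]
4. B_y = -16/3  [line 14·x + -22·y + -234 = 0 ∩ |BD|² = 740/9]
   → B = (25/3, -16/3)
5. C_x = 35/3  [CF · GD = 100 ∩ BF · CA = -1430/9]
6. C_y = -41/3  [CF · GD = 100 ∩ BF · CA = -1430/9]
   → C = (35/3, -41/3)

B = (25/3, -16/3)
C = (35/3, -41/3)
G = (15, -22)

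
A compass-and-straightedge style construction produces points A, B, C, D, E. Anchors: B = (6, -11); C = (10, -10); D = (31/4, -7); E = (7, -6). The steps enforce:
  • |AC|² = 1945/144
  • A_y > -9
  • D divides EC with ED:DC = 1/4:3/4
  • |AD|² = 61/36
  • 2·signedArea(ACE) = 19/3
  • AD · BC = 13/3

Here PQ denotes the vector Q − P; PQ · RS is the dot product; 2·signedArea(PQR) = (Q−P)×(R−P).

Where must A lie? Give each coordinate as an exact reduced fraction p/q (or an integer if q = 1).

1. A_x = 83/12  [AD · BC = 13/3 ∩ 2·signedArea(ACE) = 19/3]
2. A_y = -8  [AD · BC = 13/3 ∩ 2·signedArea(ACE) = 19/3]
   → A = (83/12, -8)

A = (83/12, -8)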